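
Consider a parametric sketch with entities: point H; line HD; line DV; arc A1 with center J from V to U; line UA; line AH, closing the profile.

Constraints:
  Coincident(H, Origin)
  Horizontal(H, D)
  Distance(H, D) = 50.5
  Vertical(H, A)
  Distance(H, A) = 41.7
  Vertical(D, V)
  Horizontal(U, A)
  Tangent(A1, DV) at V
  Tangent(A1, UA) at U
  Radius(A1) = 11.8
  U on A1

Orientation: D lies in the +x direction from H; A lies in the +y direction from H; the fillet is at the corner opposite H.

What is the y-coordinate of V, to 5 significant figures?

29.900

H is at the origin; HD is horizontal with |HD| = 50.5 and D on the +x side, so D = (50.500, 0.0000). HA is vertical with |HA| = 41.7 and A on the +y side, so A = (0.0000, 41.700). The virtual corner opposite H is at (50.500, 41.700). Since A1 is tangent to DV there, JV ⟂ DV and since A1 is tangent to UA there, JU ⟂ UA, with radius 11.8, so the center J sits 11.8 in from both sides at J = (38.700, 29.900). That places the tangent points at V = (50.500, 29.900) on DV and U = (38.700, 41.700) on UA. So V.y = 29.900.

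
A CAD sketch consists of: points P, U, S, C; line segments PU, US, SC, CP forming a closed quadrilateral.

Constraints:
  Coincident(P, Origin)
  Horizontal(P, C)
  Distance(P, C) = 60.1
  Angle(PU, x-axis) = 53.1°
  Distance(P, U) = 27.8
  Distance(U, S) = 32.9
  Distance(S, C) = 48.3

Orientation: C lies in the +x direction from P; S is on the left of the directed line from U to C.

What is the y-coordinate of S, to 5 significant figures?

44.374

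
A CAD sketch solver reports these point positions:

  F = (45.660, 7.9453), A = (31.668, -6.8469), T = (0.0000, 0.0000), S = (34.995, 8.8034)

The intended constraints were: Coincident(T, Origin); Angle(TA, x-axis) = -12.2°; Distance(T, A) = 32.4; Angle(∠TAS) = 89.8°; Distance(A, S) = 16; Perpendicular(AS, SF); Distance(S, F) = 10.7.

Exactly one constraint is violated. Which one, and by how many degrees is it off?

Perpendicular(AS, SF) — off by 7.40°.

T = (0.00, 0.00) ✓; TA at -12.20° ✓; |TA| = 32.40 ✓; ∠TAS = 89.80° ✓; |AS| = 16.00 ✓; ∠(AS, SF) = 82.60° ✗; |SF| = 10.70 ✓.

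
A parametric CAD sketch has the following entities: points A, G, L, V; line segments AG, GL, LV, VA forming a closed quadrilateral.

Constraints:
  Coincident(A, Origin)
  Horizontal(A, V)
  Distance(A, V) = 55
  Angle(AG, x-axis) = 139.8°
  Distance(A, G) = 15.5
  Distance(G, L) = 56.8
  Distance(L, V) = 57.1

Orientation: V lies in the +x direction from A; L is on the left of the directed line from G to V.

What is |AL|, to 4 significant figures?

57.69

A is at the origin; A and V share the same y with |AV| = 55.0 and V in +x, so V = (55.0, 0). AG runs at 139.8° with |AG| = 15.5, so G = (-11.84, 10.00). L is determined by |GL| = 56.8 and |LV| = 57.1 together: it lies at the intersection of circle(G, 56.8) and circle(V, 57.1). With |GV| = 67.58, the foot of the radical line on GV is 33.54 from G and the perpendicular offset is √(56.8² − 33.54²) = 45.84. Taking the left-of-GV solution: L = (28.12, 50.38).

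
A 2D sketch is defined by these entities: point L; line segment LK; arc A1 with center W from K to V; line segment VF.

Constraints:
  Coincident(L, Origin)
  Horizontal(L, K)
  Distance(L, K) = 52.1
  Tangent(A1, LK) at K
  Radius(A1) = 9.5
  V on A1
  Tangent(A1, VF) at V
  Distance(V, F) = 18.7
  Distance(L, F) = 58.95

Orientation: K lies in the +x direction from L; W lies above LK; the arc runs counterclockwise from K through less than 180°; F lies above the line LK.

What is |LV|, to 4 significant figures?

61.92

L is at the origin; LK is horizontal with |LK| = 52.1 and K on the +x side, so K = (52.10, 0.000). The tangent condition forces WK to be normal to LK, so W = K + (0, 9.5) = (52.10, 9.500). Since WV ⟂ VF (tangency), |WF| = √(9.5² + 18.7²) = 20.97 regardless of where V sits on A1. So F lies on both circle(L, 58.95) and circle(W, 20.97); the above-LK intersection is F = (50.50, 30.41). V is the foot of the tangent from F: V = (60.22, 14.44).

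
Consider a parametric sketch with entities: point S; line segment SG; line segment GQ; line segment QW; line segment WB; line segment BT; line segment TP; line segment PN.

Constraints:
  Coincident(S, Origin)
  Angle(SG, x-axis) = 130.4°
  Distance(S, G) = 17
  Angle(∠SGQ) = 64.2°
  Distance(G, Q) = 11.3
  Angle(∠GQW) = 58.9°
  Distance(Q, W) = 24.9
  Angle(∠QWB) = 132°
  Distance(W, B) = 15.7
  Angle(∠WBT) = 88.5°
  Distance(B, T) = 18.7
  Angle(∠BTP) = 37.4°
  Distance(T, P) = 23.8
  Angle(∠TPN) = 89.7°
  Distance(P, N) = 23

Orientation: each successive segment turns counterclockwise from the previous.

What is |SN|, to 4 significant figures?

34.99

S is at the origin; SG runs at 130.4° with length 17.0, so G = (-11.02, 12.95). ∠SGQ = 64.2° gives GQ at -113.8° from the x-axis; with |GQ| = 11.3, Q = (-15.58, 2.607). ∠GQW = 58.9° gives QW at 7.300° from the x-axis; with |QW| = 24.9, W = (9.120, 5.771). ∠QWB = 132.0° gives WB at 55.30° from the x-axis; with |WB| = 15.7, B = (18.06, 18.68). ∠WBT = 88.5° gives BT at 146.8° from the x-axis; with |BT| = 18.7, T = (2.410, 28.92). ∠BTP = 37.4° gives TP at -70.60° from the x-axis; with |TP| = 23.8, P = (10.32, 6.469). ∠TPN = 89.7° gives PN at 19.70° from the x-axis; with |PN| = 23.0, N = (31.97, 14.22). Then |SN| = |N − S| = 34.99.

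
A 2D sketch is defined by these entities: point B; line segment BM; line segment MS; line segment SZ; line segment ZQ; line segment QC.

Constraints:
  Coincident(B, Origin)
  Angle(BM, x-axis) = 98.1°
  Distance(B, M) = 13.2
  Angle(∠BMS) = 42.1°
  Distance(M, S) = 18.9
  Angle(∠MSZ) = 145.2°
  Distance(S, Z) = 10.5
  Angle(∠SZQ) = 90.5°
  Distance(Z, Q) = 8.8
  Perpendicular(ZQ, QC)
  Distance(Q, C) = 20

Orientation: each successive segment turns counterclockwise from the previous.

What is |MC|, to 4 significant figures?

6.361

∠SZQ = 90.5° gives ZQ at 0.3000° from the x-axis; with |ZQ| = 8.8, Q = (-3.482, -13.05). ZQ ⟂ QC, so QC runs at 90.30°; with |QC| = 20.0, C = (-3.587, 6.946). Then |MC| = |C − M| = 6.361.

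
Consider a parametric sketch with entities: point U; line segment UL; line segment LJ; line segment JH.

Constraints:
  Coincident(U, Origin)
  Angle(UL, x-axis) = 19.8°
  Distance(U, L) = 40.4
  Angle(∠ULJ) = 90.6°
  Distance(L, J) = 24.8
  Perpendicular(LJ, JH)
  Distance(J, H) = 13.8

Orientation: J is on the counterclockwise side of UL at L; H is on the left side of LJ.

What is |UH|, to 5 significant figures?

36.656

U is at the origin; UL runs at 19.8° with length 40.4, so L = 40.4·(cos 19.8°, sin 19.8°) = (38.012, 13.685). ∠ULJ = 90.6°, so LJ runs at 19.8° + (180° − 90.6°) = 109.20° from the x-axis; with |LJ| = 24.8, J = L + 24.8·(cos 109.20°, sin 109.20°) = (29.856, 37.106). LJ ⟂ JH; with |JH| = 13.8 on the left of LJ, H = J + 13.8·(-0.94438, -0.32887) = (16.823, 32.567). Then |UH| = |H − U| = 36.656.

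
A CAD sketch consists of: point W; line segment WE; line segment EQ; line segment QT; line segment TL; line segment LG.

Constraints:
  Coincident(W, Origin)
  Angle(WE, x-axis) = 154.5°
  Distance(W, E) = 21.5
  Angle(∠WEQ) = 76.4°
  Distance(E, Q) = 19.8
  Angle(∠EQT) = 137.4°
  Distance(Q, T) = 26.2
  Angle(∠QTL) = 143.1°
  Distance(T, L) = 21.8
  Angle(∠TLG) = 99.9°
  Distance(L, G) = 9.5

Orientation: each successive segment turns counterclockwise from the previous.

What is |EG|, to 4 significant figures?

54.51

W is at the origin; WE runs at 154.5° with length 21.5, so E = (-19.41, 9.256). ∠WEQ = 76.4° gives EQ at -101.9° from the x-axis; with |EQ| = 19.8, Q = (-23.49, -10.12). ∠EQT = 137.4° gives QT at -59.30° from the x-axis; with |QT| = 26.2, T = (-10.11, -32.65). ∠QTL = 143.1° gives TL at -22.40° from the x-axis; with |TL| = 21.8, L = (10.04, -40.95). ∠TLG = 99.9° gives LG at 57.70° from the x-axis; with |LG| = 9.5, G = (15.12, -32.92). Then |EG| = |G − E| = 54.51.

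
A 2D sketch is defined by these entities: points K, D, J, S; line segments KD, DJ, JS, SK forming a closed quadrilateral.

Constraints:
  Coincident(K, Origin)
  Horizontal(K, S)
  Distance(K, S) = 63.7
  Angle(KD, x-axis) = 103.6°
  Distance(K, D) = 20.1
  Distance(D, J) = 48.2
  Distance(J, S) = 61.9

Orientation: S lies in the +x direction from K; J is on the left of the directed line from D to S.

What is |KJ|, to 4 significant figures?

60.61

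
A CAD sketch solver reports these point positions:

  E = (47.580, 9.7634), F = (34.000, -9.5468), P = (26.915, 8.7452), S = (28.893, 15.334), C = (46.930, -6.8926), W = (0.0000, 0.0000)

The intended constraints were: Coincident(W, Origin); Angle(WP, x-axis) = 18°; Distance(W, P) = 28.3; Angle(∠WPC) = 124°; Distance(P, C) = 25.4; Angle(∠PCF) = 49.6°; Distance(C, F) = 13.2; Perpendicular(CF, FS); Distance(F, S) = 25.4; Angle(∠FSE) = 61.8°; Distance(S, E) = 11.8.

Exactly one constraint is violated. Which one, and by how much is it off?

Distance(S, E) = 11.8 — off by 7.70.

W = (0.00, 0.00) ✓; WP at 18.00° ✓; |WP| = 28.30 ✓; ∠WPC = 124.0° ✓; |PC| = 25.40 ✓; ∠PCF = 49.60° ✓; |CF| = 13.20 ✓; ∠(CF, FS) = 90.00° ✓; |FS| = 25.40 ✓; ∠FSE = 61.80° ✓; |SE| = 19.50 ✗.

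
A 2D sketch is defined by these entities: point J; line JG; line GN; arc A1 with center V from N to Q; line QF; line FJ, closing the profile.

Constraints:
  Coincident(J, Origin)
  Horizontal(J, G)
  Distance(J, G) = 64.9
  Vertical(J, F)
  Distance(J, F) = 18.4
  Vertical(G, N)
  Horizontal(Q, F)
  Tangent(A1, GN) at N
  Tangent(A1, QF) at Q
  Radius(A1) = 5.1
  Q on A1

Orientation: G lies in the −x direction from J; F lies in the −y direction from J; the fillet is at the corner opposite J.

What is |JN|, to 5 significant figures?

66.249

The virtual corner opposite J is at (-64.900, -18.400). The tangent condition forces VN to be normal to GN and the tangent condition forces VQ to be normal to QF, with radius 5.1, so the center V sits 5.1 in from both sides at V = (-59.800, -13.300). That places the tangent points at N = (-64.900, -13.300) on GN and Q = (-59.800, -18.400) on QF. Then |JN| = |N − J| = 66.249.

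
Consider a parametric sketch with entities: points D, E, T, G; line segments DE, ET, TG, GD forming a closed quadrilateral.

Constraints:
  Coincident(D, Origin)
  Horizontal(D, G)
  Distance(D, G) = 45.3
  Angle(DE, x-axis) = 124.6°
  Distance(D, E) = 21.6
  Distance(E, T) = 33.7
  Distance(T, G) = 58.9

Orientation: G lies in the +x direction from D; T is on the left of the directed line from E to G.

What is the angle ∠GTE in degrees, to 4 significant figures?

75.78°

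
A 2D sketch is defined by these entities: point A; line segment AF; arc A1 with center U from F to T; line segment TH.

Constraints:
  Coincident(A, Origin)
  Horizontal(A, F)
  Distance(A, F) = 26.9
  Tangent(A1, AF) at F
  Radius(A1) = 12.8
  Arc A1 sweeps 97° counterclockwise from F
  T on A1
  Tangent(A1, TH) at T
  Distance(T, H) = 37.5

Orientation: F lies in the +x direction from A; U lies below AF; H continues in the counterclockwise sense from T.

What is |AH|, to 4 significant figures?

54.89

On A1, F sits at bearing 90° from U; a 97° counterclockwise sweep puts T at bearing 187°, so T = U + 12.8·(cos 187°, sin 187°) = (14.20, -14.36). The tangent condition forces UT to be normal to TH, so TH runs along (−sin 187°, cos 187°); with |TH| = 37.5, H = (18.77, -51.58). Then |AH| = |H − A| = 54.89.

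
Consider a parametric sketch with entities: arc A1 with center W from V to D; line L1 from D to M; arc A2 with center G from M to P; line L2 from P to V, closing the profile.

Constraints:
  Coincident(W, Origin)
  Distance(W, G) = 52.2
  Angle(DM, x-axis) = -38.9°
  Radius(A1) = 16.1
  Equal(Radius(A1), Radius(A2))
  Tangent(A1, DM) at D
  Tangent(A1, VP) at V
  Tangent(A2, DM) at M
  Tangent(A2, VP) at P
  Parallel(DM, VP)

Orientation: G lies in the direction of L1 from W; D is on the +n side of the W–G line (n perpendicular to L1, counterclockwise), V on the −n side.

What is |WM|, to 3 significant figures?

54.6

Tangency of A1 to both parallel lines with radius 16.1 puts D and V at W ± 16.1·n: D = (10.1, 12.5), V = (-10.1, -12.5). Equal radii place M and P the same way about G: M = G + 16.1·n = (50.7, -20.2), P = G − 16.1·n = (30.5, -45.3). Then |WM| = |M − W| = 54.6.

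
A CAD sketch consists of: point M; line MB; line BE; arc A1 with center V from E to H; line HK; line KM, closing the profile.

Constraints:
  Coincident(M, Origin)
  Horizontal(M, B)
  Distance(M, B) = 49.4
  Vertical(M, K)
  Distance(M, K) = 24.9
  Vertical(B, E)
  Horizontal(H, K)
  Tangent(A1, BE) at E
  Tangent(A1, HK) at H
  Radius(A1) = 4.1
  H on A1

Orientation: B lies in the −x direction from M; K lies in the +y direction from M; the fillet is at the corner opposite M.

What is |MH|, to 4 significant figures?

51.69

The virtual corner opposite M is at (-49.40, 24.90). Tangency of A1 to BE means the radius VE is perpendicular to BE and since A1 is tangent to HK there, VH ⟂ HK, with radius 4.1, so the center V sits 4.1 in from both sides at V = (-45.30, 20.80). That places the tangent points at E = (-49.40, 20.80) on BE and H = (-45.30, 24.90) on HK. Then |MH| = |H − M| = 51.69.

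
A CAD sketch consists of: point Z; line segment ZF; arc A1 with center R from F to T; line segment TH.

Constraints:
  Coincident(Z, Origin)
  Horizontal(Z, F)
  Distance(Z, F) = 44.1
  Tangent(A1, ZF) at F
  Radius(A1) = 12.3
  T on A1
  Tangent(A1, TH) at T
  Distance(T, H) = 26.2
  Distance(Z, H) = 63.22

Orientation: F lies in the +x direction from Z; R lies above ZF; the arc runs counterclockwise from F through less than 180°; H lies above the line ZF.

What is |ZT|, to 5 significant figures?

58.080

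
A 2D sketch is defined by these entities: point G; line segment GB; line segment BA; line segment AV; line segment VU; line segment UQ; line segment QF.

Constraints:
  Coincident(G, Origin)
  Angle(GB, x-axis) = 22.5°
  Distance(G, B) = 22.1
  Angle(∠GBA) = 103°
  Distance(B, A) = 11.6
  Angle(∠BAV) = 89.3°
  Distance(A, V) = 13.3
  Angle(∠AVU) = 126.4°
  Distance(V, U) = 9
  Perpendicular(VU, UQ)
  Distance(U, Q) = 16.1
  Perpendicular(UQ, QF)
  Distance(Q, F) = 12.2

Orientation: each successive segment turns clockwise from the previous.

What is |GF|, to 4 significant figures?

25.09

G is at the origin; GB runs at 22.5° with length 22.1, so B = (20.42, 8.457). ∠GBA = 103.0° gives BA at -54.50° from the x-axis; with |BA| = 11.6, A = (27.15, -0.9864). ∠BAV = 89.3° gives AV at -145.2° from the x-axis; with |AV| = 13.3, V = (16.23, -8.577). ∠AVU = 126.4° gives VU at 161.2° from the x-axis; with |VU| = 9.0, U = (7.713, -5.677). VU is perpendicular to UQ, so UQ runs at 71.20°; with |UQ| = 16.1, Q = (12.90, 9.565). The perpendicularity gives QF at right angles to UQ, so QF runs at -18.80°; with |QF| = 12.2, F = (24.45, 5.633). Then |GF| = |F − G| = 25.09.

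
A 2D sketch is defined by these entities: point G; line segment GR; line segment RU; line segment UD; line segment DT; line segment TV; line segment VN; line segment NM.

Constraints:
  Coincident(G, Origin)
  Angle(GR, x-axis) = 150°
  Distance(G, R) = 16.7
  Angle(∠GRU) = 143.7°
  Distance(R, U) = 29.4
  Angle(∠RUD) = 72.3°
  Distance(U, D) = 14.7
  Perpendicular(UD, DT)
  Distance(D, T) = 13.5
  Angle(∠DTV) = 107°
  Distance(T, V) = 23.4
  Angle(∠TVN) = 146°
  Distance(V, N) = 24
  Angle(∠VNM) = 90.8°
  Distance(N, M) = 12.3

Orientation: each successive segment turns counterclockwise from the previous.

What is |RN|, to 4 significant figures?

42.20

G is at the origin; GR runs at 150.0° with length 16.7, so R = (-14.46, 8.350). ∠GRU = 143.7° gives RU at -173.7° from the x-axis; with |RU| = 29.4, U = (-43.69, 5.124). ∠RUD = 72.3° gives UD at -66.00° from the x-axis; with |UD| = 14.7, D = (-37.71, -8.305). UD ⟂ DT, so DT runs at 24.00°; with |DT| = 13.5, T = (-25.37, -2.814). ∠DTV = 107.0° gives TV at 97.00° from the x-axis; with |TV| = 23.4, V = (-28.22, 20.41). ∠TVN = 146.0° gives VN at 131.0° from the x-axis; with |VN| = 24.0, N = (-43.97, 38.52). Then |RN| = |N − R| = 42.20.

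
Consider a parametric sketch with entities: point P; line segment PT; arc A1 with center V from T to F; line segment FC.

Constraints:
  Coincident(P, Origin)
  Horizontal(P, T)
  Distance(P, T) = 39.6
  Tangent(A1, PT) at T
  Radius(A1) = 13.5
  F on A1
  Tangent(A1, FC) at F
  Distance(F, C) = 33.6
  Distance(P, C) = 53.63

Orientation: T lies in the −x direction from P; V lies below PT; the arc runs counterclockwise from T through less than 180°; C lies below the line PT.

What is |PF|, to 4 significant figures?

54.34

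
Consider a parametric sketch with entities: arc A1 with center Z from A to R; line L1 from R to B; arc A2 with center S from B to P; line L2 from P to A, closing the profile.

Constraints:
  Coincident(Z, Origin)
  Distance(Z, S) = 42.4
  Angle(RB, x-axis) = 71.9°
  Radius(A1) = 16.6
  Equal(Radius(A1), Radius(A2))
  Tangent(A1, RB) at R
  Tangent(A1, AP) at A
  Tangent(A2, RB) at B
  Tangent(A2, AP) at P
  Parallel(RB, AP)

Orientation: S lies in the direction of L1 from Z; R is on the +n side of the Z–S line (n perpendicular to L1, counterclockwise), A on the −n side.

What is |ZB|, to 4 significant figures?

45.53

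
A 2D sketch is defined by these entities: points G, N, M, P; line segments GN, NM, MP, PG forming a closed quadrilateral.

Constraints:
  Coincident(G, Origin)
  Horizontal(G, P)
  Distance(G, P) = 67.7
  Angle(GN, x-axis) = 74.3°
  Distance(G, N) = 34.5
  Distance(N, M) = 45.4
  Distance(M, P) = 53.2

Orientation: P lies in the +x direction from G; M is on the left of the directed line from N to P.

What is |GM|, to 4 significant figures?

72.04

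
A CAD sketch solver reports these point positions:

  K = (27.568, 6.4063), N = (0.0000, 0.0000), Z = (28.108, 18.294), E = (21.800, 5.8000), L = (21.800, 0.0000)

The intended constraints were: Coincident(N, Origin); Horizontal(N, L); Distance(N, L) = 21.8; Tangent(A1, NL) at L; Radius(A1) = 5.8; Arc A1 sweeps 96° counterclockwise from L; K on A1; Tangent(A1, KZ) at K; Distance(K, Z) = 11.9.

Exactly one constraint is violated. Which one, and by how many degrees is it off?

Tangent(A1, KZ) at K — off by 8.60°.

N = (0.00, 0.00) ✓; N.y = 0.00, L.y = 0.00 ✓; |NL| = 21.80 ✓; ∠(EL, LN) = 90.00° ✓; |EL| = 5.800 ✓; bearing(E→K) − bearing(E→L) = 96.00° ✓; |EK| = 5.800 ✓; ∠(EK, KZ) = 98.60° ✗; |KZ| = 11.90 ✓.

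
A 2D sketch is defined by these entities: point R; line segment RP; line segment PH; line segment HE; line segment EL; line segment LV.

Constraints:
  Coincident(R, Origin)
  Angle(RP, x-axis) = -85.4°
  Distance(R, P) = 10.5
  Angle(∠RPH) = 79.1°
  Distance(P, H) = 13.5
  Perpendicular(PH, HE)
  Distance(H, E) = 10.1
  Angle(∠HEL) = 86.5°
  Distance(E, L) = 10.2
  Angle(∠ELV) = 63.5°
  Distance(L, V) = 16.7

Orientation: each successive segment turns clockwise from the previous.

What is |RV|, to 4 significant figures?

18.10

R is at the origin; RP runs at -85.4° with length 10.5, so P = (0.8421, -10.47). ∠RPH = 79.1° gives PH at 173.7° from the x-axis; with |PH| = 13.5, H = (-12.58, -8.985). PH ⟂ HE, so HE runs at 83.70°; with |HE| = 10.1, E = (-11.47, 1.054). ∠HEL = 86.5° gives EL at -9.800° from the x-axis; with |EL| = 10.2, L = (-1.417, -0.6819). ∠ELV = 63.5° gives LV at -126.3° from the x-axis; with |LV| = 16.7, V = (-11.30, -14.14). Then |RV| = |V − R| = 18.10.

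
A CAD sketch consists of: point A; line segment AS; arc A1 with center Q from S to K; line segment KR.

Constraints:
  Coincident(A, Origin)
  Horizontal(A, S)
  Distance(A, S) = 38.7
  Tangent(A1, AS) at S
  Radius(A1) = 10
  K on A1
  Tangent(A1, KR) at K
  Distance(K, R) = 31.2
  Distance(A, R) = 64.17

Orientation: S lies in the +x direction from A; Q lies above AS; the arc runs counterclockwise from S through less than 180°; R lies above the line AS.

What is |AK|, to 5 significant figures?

49.670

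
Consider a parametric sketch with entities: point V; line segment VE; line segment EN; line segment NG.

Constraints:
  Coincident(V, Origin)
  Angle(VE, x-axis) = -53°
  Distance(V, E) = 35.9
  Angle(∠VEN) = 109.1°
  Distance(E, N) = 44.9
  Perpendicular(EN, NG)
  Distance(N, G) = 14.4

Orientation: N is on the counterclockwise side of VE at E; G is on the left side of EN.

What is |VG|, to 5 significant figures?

59.917

V is at the origin; VE runs at -53.0° with length 35.9, so E = 35.9·(cos -53.0°, sin -53.0°) = (21.605, -28.671). ∠VEN = 109.1°, so EN runs at -53.0° + (180° − 109.1°) = 17.900° from the x-axis; with |EN| = 44.9, N = E + 44.9·(cos 17.900°, sin 17.900°) = (64.332, -14.871). EN ⟂ NG; with |NG| = 14.4 on the left of EN, G = N + 14.4·(-0.30736, 0.95159) = (59.906, -1.1677). Then |VG| = |G − V| = 59.917.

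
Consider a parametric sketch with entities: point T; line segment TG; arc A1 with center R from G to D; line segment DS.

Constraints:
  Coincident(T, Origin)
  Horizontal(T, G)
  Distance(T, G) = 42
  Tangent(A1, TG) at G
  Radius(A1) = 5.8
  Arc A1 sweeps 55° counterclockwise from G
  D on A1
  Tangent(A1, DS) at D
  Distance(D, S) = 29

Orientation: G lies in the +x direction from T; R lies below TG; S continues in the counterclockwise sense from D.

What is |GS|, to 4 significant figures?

33.84

T is at the origin; T and G share the same y with |TG| = 42.0 and G on the +x side, so G = (42.00, 0.000). The tangent condition forces RG to be normal to TG, so R = G + (0, -5.8) = (42.00, -5.800). On A1, G sits at bearing 90° from R; a 55° counterclockwise sweep puts D at bearing 145°, so D = R + 5.8·(cos 145°, sin 145°) = (37.25, -2.473). The tangent condition forces RD to be normal to DS, so DS runs along (−sin 145°, cos 145°); with |DS| = 29.0, S = (20.62, -26.23). Then |GS| = |S − G| = 33.84.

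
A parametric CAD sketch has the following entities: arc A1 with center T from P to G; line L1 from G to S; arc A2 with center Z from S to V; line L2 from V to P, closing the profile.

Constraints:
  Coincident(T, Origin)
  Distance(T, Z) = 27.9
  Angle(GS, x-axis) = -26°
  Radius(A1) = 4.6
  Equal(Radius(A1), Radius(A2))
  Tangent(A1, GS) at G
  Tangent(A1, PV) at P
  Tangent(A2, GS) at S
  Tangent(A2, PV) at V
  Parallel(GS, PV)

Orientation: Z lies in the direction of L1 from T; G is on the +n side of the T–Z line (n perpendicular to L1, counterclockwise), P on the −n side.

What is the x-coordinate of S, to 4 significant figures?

27.09

The slot axis is L1's direction at -26.0°, so u = (cos -26.0°, sin -26.0°) = (0.8988, -0.4384) and n = (−sin -26.0°, cos -26.0°) = (0.4384, 0.8988). T is at the origin and Z lies 27.9 along u from T, so Z = 27.9·u = (25.08, -12.23). Tangency of A1 to both parallel lines with radius 4.6 puts G and P at T ± 4.6·n: G = (2.017, 4.134), P = (-2.017, -4.134). Equal radii place S and V the same way about Z: S = Z + 4.6·n = (27.09, -8.096), V = Z − 4.6·n = (23.06, -16.37). So S.x = 27.09.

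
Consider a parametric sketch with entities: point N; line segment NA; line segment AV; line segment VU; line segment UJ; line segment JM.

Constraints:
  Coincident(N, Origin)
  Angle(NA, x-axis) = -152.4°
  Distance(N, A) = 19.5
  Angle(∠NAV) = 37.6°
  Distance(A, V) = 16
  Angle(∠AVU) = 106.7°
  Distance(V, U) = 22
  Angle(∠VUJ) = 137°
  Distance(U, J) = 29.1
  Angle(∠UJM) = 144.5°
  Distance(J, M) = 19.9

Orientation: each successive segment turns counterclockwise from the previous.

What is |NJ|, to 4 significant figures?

35.77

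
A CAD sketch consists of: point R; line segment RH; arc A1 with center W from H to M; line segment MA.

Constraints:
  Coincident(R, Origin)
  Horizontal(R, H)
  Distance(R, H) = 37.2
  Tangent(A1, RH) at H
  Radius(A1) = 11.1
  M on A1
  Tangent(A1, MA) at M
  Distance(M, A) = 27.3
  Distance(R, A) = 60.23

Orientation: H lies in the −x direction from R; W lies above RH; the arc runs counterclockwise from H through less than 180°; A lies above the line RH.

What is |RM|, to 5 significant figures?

33.759

Checks: ∠(WH, HR) = 90.00° ✓; |WH| = 11.10 ✓; |WM| = 11.10 ✓; ∠(WM, MA) = 90.00° ✓; |MA| = 27.30 ✓; |RA| = 60.23 ✓.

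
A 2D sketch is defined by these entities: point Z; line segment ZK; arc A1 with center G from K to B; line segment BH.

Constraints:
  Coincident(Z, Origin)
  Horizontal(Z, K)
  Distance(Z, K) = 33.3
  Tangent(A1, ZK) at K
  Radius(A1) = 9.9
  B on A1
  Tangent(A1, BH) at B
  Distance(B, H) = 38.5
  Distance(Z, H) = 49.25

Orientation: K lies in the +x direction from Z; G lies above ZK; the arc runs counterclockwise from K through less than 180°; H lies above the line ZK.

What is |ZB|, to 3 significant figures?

44.1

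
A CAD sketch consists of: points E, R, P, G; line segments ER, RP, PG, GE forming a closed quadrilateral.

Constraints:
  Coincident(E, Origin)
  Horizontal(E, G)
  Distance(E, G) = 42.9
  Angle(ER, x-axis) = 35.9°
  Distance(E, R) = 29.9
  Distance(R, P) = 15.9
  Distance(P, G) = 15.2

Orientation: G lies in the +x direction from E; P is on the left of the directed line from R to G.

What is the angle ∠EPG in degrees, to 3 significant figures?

80.9°

Checks: |RP| = 15.90 ✓; |PG| = 15.20 ✓.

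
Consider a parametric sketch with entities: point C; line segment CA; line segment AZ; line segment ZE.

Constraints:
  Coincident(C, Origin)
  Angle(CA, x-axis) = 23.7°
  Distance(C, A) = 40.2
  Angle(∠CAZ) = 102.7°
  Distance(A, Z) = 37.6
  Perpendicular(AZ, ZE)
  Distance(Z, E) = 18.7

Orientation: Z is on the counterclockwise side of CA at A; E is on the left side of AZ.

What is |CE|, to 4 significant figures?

50.77

C is at the origin; CA runs at 23.7° with length 40.2, so A = 40.2·(cos 23.7°, sin 23.7°) = (36.81, 16.16). ∠CAZ = 102.7°, so AZ runs at 23.7° + (180° − 102.7°) = 101.0° from the x-axis; with |AZ| = 37.6, Z = A + 37.6·(cos 101.0°, sin 101.0°) = (29.64, 53.07). AZ ⟂ ZE; with |ZE| = 18.7 on the left of AZ, E = Z + 18.7·(-0.9816, -0.1908) = (11.28, 49.50). Then |CE| = |E − C| = 50.77.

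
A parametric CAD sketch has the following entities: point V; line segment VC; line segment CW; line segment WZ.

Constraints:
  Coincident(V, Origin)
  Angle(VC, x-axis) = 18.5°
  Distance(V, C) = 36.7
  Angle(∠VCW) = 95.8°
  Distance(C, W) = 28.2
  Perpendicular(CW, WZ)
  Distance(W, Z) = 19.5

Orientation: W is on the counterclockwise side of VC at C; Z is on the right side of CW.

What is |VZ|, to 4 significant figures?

64.46

∠VCW = 95.8°, so CW runs at 18.5° + (180° − 95.8°) = 102.7° from the x-axis; with |CW| = 28.2, W = C + 28.2·(cos 102.7°, sin 102.7°) = (28.60, 39.16). CW ⟂ WZ; with |WZ| = 19.5 on the right of CW, Z = W + 19.5·(0.9755, 0.2198) = (47.63, 43.44). Then |VZ| = |Z − V| = 64.46.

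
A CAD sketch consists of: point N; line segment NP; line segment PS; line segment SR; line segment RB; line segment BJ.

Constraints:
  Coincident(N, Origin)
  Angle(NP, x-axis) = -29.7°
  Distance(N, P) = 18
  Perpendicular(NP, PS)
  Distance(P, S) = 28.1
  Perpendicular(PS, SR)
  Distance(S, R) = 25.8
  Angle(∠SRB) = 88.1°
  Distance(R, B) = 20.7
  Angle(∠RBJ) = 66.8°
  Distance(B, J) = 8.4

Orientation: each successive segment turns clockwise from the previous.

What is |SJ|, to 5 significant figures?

24.490

N is at the origin; NP runs at -29.7° with length 18.0, so P = (15.635, -8.9183). The perpendicularity gives PS at right angles to NP, so PS runs at -119.70°; with |PS| = 28.1, S = (1.7130, -33.327). PS ⟂ SR, so SR runs at 150.30°; with |SR| = 25.8, R = (-20.698, -20.544). ∠SRB = 88.1° gives RB at 58.400° from the x-axis; with |RB| = 20.7, B = (-9.8512, -2.9132). ∠RBJ = 66.8° gives BJ at -54.800° from the x-axis; with |BJ| = 8.4, J = (-5.0092, -9.7772). Then |SJ| = |J − S| = 24.490.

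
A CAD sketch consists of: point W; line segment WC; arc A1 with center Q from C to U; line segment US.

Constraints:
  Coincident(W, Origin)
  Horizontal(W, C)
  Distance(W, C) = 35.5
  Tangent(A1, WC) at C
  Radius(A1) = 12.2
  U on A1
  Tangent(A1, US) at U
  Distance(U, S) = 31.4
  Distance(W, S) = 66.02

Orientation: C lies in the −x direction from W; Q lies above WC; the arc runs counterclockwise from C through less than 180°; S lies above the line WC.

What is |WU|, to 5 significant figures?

34.660

W is at the origin; W and C share the same y with |WC| = 35.5 and C on the −x side, so C = (-35.500, 0.0000). The tangent condition forces QC to be normal to WC, so Q = C + (0, 12.2) = (-35.500, 12.200). Since QU ⟂ US (tangency), |QS| = √(12.2² + 31.4²) = 33.687 regardless of where U sits on A1. So S lies on both circle(W, 66.02) and circle(Q, 33.687); the above-WC intersection is S = (-50.734, 42.245). U is the foot of the tangent from S: U = (-27.356, 21.283).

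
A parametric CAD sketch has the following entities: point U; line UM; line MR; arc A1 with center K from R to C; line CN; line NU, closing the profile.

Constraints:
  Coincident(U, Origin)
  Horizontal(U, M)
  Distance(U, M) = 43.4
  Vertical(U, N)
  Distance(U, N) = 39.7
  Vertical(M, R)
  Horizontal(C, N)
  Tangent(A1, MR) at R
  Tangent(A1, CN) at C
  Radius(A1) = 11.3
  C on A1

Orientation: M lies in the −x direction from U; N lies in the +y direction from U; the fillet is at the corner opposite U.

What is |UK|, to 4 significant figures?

42.86

U is at the origin; U and M share the same y with |UM| = 43.4 and M on the −x side, so M = (-43.40, 0.000). U and N share the same x with |UN| = 39.7 and N on the +y side, so N = (0.000, 39.70). The virtual corner opposite U is at (-43.40, 39.70). Tangency of A1 to MR means the radius KR is perpendicular to MR and A1 meets CN tangentially, so KC is at right angles to CN, with radius 11.3, so the center K sits 11.3 in from both sides at K = (-32.10, 28.40). Then |UK| = |K − U| = 42.86.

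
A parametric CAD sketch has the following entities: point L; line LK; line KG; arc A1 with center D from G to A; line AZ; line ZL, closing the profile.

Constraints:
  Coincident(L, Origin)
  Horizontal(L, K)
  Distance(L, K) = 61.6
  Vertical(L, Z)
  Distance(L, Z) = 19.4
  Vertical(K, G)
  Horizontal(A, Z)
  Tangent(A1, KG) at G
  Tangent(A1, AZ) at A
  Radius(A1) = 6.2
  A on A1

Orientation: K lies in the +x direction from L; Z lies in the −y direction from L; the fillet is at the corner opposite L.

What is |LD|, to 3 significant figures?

57.0

L is at the origin; LK is horizontal with |LK| = 61.6 and K on the +x side, so K = (61.6, 0.00). L and Z share the same x with |LZ| = 19.4 and Z on the −y side, so Z = (0.00, -19.4). The virtual corner opposite L is at (61.6, -19.4). A1 meets KG tangentially, so DG is at right angles to KG and since A1 is tangent to AZ there, DA ⟂ AZ, with radius 6.2, so the center D sits 6.2 in from both sides at D = (55.4, -13.2). Then |LD| = |D − L| = 57.0.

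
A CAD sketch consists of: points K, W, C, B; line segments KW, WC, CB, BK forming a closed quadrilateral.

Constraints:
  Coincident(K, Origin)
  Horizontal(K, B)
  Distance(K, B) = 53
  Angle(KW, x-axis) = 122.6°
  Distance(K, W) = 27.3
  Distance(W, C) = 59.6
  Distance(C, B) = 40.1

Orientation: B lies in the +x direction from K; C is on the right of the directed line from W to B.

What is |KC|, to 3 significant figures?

32.5

Checks: K = (0.00, 0.00) ✓; |WC| = 59.60 ✓; |CB| = 40.10 ✓.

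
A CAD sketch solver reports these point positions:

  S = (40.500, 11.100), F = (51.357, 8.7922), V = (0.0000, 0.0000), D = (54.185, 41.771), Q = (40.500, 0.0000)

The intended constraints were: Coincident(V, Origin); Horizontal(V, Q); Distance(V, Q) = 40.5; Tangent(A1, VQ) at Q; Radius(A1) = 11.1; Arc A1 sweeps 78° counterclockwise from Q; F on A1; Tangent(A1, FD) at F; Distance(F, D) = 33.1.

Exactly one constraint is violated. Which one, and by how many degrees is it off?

Tangent(A1, FD) at F — off by 7.10°.

V = (0.00, 0.00) ✓; V.y = 0.00, Q.y = 0.00 ✓; |VQ| = 40.50 ✓; ∠(SQ, QV) = 90.00° ✓; |SQ| = 11.10 ✓; bearing(S→F) − bearing(S→Q) = 78.00° ✓; |SF| = 11.10 ✓; ∠(SF, FD) = 82.90° ✗; |FD| = 33.10 ✓.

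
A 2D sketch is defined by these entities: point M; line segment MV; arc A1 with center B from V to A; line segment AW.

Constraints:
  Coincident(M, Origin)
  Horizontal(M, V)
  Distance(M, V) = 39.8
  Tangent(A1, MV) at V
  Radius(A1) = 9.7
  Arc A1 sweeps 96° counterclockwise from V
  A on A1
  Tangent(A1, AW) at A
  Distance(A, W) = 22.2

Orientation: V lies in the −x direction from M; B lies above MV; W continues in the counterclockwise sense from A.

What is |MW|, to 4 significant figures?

46.15

On A1, V sits at bearing -90° from B; a 96° counterclockwise sweep puts A at bearing 6°, so A = B + 9.7·(cos 6°, sin 6°) = (-30.15, 10.71). Since A1 is tangent to AW there, BA ⟂ AW, so AW runs along (−sin 6°, cos 6°); with |AW| = 22.2, W = (-32.47, 32.79). Then |MW| = |W − M| = 46.15.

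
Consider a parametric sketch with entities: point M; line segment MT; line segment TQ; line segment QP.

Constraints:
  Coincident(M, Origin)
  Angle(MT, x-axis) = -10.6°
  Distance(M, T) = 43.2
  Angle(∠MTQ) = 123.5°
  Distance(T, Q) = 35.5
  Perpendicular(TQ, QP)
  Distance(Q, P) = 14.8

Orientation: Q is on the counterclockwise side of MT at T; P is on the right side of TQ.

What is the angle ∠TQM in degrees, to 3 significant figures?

31.3°

M is at the origin; MT runs at -10.6° with length 43.2, so T = 43.2·(cos -10.6°, sin -10.6°) = (42.5, -7.95). ∠MTQ = 123.5°, so TQ runs at -10.6° + (180° − 123.5°) = 45.9° from the x-axis; with |TQ| = 35.5, Q = T + 35.5·(cos 45.9°, sin 45.9°) = (67.2, 17.5). Then cos ∠TQM = QT·QM / (|QT||QM|), giving 31.3°.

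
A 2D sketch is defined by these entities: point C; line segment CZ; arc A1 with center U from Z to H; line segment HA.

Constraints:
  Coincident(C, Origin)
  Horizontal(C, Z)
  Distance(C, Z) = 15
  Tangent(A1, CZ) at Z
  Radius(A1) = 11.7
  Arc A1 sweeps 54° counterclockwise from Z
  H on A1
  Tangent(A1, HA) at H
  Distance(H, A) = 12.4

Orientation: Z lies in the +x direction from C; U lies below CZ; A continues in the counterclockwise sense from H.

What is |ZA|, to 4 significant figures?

22.39

C is at the origin; C and Z share the same y with |CZ| = 15.0 and Z on the +x side, so Z = (15.00, 0.000). Tangency of A1 to CZ means the radius UZ is perpendicular to CZ, so U = Z + (0, -11.7) = (15.00, -11.70). On A1, Z sits at bearing 90° from U; a 54° counterclockwise sweep puts H at bearing 144°, so H = U + 11.7·(cos 144°, sin 144°) = (5.535, -4.823). A1 meets HA tangentially, so UH is at right angles to HA, so HA runs along (−sin 144°, cos 144°); with |HA| = 12.4, A = (-1.754, -14.85). Then |ZA| = |A − Z| = 22.39.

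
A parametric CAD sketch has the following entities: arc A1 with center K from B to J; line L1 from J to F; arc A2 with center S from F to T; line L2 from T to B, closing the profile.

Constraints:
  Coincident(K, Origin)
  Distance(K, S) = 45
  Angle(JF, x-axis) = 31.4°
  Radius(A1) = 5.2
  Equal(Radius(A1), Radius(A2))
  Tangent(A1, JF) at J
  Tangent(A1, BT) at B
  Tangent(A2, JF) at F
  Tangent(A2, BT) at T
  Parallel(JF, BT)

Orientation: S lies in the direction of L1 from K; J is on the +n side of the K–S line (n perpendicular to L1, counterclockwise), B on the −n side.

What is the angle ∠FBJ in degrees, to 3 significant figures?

77.0°

Tangency of A1 to both parallel lines with radius 5.2 puts J and B at K ± 5.2·n: J = (-2.71, 4.44), B = (2.71, -4.44). Equal radii place F and T the same way about S: F = S + 5.2·n = (35.7, 27.9), T = S − 5.2·n = (41.1, 19.0). Then cos ∠FBJ = BF·BJ / (|BF||BJ|), giving 77.0°.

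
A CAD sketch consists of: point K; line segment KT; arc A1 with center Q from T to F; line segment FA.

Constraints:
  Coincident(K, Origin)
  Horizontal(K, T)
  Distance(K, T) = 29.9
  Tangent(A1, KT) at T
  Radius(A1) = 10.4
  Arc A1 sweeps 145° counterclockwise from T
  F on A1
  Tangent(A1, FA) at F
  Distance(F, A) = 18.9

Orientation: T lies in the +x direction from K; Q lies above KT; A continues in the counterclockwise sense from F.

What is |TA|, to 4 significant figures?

31.24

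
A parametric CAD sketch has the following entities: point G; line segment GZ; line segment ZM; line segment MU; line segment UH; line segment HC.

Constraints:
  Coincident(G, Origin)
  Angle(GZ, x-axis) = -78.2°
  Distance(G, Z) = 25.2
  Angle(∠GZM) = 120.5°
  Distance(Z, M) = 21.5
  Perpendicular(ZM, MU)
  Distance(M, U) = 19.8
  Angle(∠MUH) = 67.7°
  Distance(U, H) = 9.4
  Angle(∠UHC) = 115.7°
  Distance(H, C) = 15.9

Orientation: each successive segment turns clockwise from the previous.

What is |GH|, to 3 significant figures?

26.2

The perpendicularity gives MU at right angles to ZM, so MU runs at 132°; with |MU| = 19.8, U = (-24.1, -24.5). ∠MUH = 67.7° gives UH at 20.0° from the x-axis; with |UH| = 9.4, H = (-15.2, -21.3). Then |GH| = |H − G| = 26.2.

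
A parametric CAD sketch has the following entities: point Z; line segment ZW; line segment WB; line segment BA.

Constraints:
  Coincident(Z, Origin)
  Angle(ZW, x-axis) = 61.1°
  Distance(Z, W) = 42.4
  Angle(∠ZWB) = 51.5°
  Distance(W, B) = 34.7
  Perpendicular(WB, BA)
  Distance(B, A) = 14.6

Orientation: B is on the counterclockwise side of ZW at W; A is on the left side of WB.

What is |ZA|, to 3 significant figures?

20.4

Z is at the origin; ZW runs at 61.1° with length 42.4, so W = 42.4·(cos 61.1°, sin 61.1°) = (20.5, 37.1). ∠ZWB = 51.5°, so WB runs at 61.1° + (180° − 51.5°) = 190° from the x-axis; with |WB| = 34.7, B = W + 34.7·(cos 190°, sin 190°) = (-13.7, 31.3). WB is perpendicular to BA; with |BA| = 14.6 on the left of WB, A = B + 14.6·(0.167, -0.986) = (-11.3, 16.9). Then |ZA| = |A − Z| = 20.4.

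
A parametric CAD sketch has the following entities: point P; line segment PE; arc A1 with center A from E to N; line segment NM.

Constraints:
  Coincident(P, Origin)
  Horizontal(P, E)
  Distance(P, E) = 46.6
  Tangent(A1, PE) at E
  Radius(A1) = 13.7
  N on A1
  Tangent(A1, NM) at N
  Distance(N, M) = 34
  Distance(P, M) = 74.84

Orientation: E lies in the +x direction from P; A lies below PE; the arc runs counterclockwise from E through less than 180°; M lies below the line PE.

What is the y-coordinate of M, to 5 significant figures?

-48.967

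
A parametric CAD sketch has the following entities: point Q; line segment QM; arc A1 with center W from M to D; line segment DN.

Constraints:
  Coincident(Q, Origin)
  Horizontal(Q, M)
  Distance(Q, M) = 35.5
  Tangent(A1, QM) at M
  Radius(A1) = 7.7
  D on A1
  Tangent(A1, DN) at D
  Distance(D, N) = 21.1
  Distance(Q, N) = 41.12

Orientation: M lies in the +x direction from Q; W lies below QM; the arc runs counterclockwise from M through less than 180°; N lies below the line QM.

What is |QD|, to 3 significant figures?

29.0

Q is at the origin; QM is horizontal with |QM| = 35.5 and M on the +x side, so M = (35.5, 0.00). Since A1 is tangent to QM there, WM ⟂ QM, so W = M + (0, -7.7) = (35.5, -7.70). Since WD ⟂ DN (tangency), |WN| = √(7.7² + 21.1²) = 22.5 regardless of where D sits on A1. So N lies on both circle(Q, 41.12) and circle(W, 22.5); the below-QM intersection is N = (29.0, -29.2). D is the foot of the tangent from N: D = (27.8, -8.12).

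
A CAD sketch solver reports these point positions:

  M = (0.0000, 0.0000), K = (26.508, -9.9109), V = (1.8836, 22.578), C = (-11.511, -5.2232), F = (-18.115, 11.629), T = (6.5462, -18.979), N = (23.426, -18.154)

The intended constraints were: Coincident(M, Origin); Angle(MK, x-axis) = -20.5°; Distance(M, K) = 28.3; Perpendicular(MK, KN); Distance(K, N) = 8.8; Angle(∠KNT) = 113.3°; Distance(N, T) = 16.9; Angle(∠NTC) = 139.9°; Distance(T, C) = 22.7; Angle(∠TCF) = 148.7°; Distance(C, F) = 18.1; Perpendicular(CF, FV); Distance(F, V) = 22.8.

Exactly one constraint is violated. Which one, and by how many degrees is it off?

Perpendicular(CF, FV) — off by 7.30°.

M = (0.00, 0.00) ✓; MK at -20.50° ✓; |MK| = 28.30 ✓; ∠(MK, KN) = 90.00° ✓; |KN| = 8.800 ✓; ∠KNT = 113.3° ✓; |NT| = 16.90 ✓; ∠NTC = 139.9° ✓; |TC| = 22.70 ✓; ∠TCF = 148.7° ✓; |CF| = 18.10 ✓; ∠(CF, FV) = 82.70° ✗; |FV| = 22.80 ✓.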